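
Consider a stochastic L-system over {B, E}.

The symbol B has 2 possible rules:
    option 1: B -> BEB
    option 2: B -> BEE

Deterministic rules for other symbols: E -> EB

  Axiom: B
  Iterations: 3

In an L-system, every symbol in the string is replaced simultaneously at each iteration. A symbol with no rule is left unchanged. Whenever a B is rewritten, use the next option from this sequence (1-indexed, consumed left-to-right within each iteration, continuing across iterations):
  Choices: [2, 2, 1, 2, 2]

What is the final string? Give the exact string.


Step 0: B
Step 1: BEE  (used choices [2])
Step 2: BEEEBEB  (used choices [2])
Step 3: BEBEBEBEBBEEEBBEE  (used choices [1, 2, 2])

Answer: BEBEBEBEBBEEEBBEE


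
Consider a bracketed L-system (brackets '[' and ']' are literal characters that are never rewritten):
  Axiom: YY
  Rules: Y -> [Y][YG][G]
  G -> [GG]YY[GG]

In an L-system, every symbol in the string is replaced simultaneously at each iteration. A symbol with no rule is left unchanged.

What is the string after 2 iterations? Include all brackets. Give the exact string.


Answer: [[Y][YG][G]][[Y][YG][G][GG]YY[GG]][[GG]YY[GG]][[Y][YG][G]][[Y][YG][G][GG]YY[GG]][[GG]YY[GG]]

Derivation:
Step 0: YY
Step 1: [Y][YG][G][Y][YG][G]
Step 2: [[Y][YG][G]][[Y][YG][G][GG]YY[GG]][[GG]YY[GG]][[Y][YG][G]][[Y][YG][G][GG]YY[GG]][[GG]YY[GG]]


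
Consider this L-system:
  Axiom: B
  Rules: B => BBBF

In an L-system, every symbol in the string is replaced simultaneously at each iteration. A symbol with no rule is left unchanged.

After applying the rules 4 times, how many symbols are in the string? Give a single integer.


Step 0: length = 1
Step 1: length = 4
Step 2: length = 13
Step 3: length = 40
Step 4: length = 121

Answer: 121


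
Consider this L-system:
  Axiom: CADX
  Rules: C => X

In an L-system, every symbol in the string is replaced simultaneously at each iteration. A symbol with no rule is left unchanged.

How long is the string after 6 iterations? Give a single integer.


Step 0: length = 4
Step 1: length = 4
Step 2: length = 4
Step 3: length = 4
Step 4: length = 4
Step 5: length = 4
Step 6: length = 4

Answer: 4


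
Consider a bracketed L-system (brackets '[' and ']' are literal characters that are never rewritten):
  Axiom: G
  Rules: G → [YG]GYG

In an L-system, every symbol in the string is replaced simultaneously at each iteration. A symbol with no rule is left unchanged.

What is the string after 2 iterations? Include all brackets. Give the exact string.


Answer: [Y[YG]GYG][YG]GYGY[YG]GYG

Derivation:
Step 0: G
Step 1: [YG]GYG
Step 2: [Y[YG]GYG][YG]GYGY[YG]GYG


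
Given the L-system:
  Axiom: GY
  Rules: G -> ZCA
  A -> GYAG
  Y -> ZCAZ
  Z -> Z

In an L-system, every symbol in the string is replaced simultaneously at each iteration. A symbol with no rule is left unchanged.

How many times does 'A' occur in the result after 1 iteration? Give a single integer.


Answer: 2

Derivation:
Step 0: GY  (0 'A')
Step 1: ZCAZCAZ  (2 'A')


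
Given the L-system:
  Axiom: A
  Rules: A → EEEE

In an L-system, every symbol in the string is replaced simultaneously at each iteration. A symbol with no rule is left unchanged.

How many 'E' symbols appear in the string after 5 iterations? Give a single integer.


Answer: 4

Derivation:
Step 0: A  (0 'E')
Step 1: EEEE  (4 'E')
Step 2: EEEE  (4 'E')
Step 3: EEEE  (4 'E')
Step 4: EEEE  (4 'E')
Step 5: EEEE  (4 'E')


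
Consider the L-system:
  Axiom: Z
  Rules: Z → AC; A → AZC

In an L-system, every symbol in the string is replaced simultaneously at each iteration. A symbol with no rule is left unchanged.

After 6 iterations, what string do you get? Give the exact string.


Answer: AZCACCAZCCCAZCACCCCAZCACCAZCCCCCC

Derivation:
Step 0: Z
Step 1: AC
Step 2: AZCC
Step 3: AZCACCC
Step 4: AZCACCAZCCCC
Step 5: AZCACCAZCCCAZCACCCCC
Step 6: AZCACCAZCCCAZCACCCCAZCACCAZCCCCCC


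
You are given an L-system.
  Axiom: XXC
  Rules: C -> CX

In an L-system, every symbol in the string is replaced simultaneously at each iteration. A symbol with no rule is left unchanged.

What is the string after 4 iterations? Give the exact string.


Answer: XXCXXXX

Derivation:
Step 0: XXC
Step 1: XXCX
Step 2: XXCXX
Step 3: XXCXXX
Step 4: XXCXXXX


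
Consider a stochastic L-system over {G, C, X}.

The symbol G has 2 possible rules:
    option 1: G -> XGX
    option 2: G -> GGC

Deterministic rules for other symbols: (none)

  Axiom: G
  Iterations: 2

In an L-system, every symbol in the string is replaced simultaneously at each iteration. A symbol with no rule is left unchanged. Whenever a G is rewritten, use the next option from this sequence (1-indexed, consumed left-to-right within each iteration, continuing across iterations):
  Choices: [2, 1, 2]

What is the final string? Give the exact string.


Answer: XGXGGCC

Derivation:
Step 0: G
Step 1: GGC  (used choices [2])
Step 2: XGXGGCC  (used choices [1, 2])


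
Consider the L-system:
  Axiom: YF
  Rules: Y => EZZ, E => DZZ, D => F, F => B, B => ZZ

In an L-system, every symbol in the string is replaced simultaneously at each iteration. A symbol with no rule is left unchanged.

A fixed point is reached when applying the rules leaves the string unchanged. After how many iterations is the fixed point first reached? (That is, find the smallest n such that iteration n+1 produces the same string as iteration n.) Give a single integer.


Answer: 5

Derivation:
Step 0: YF
Step 1: EZZB
Step 2: DZZZZZZ
Step 3: FZZZZZZ
Step 4: BZZZZZZ
Step 5: ZZZZZZZZ
Step 6: ZZZZZZZZ  (unchanged — fixed point at step 5)


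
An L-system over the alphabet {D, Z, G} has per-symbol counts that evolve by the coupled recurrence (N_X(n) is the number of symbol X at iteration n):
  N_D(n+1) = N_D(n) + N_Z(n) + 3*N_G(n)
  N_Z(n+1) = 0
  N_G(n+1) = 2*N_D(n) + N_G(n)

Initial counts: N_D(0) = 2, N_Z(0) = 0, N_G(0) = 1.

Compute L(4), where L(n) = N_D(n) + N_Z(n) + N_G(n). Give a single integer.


Answer: 415

Derivation:
Step 0: N_D=2, N_Z=0, N_G=1, L=3
Step 1: N_D=5, N_Z=0, N_G=5, L=10
Step 2: N_D=20, N_Z=0, N_G=15, L=35
Step 3: N_D=65, N_Z=0, N_G=55, L=120
Step 4: N_D=230, N_Z=0, N_G=185, L=415


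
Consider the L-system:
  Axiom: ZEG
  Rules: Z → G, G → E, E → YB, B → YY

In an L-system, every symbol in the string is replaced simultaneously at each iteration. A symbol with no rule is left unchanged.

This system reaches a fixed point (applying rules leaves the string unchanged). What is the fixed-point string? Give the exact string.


Step 0: ZEG
Step 1: GYBE
Step 2: EYYYYB
Step 3: YBYYYYYY
Step 4: YYYYYYYYY
Step 5: YYYYYYYYY  (unchanged — fixed point at step 4)

Answer: YYYYYYYYY


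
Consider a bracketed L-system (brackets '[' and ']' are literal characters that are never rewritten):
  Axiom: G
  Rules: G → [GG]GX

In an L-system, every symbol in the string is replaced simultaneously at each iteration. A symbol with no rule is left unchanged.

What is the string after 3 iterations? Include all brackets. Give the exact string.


Answer: [[[GG]GX[GG]GX][GG]GXX[[GG]GX[GG]GX][GG]GXX][[GG]GX[GG]GX][GG]GXXX

Derivation:
Step 0: G
Step 1: [GG]GX
Step 2: [[GG]GX[GG]GX][GG]GXX
Step 3: [[[GG]GX[GG]GX][GG]GXX[[GG]GX[GG]GX][GG]GXX][[GG]GX[GG]GX][GG]GXXX


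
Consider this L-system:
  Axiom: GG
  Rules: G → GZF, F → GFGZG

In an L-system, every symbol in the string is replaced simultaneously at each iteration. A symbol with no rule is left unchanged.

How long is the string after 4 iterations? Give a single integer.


Step 0: length = 2
Step 1: length = 6
Step 2: length = 18
Step 3: length = 50
Step 4: length = 138

Answer: 138


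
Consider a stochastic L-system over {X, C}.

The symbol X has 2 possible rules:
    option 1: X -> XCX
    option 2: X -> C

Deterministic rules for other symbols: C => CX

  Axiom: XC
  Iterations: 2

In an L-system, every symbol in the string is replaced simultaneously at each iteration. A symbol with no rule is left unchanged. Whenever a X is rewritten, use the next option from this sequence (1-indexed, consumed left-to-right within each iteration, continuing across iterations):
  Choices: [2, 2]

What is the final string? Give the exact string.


Answer: CXCXC

Derivation:
Step 0: XC
Step 1: CCX  (used choices [2])
Step 2: CXCXC  (used choices [2])


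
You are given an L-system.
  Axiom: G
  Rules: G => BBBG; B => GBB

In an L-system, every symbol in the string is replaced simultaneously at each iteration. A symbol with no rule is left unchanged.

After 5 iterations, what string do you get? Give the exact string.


Step 0: G
Step 1: BBBG
Step 2: GBBGBBGBBBBBG
Step 3: BBBGGBBGBBBBBGGBBGBBBBBGGBBGBBGBBGBBGBBBBBG
Step 4: GBBGBBGBBBBBGBBBGGBBGBBBBBGGBBGBBGBBGBBGBBBBBGBBBGGBBGBBBBBGGBBGBBGBBGBBGBBBBBGBBBGGBBGBBBBBGGBBGBBBBBGGBBGBBBBBGGBBGBBBBBGGBBGBBGBBGBBGBBBBBG
Step 5: BBBGGBBGBBBBBGGBBGBBBBBGGBBGBBGBBGBBGBBBBBGGBBGBBGBBBBBGBBBGGBBGBBBBBGGBBGBBGBBGBBGBBBBBGBBBGGBBGBBBBBGGBBGBBBBBGGBBGBBBBBGGBBGBBBBBGGBBGBBGBBGBBGBBBBBGGBBGBBGBBBBBGBBBGGBBGBBBBBGGBBGBBGBBGBBGBBBBBGBBBGGBBGBBBBBGGBBGBBBBBGGBBGBBBBBGGBBGBBBBBGGBBGBBGBBGBBGBBBBBGGBBGBBGBBBBBGBBBGGBBGBBBBBGGBBGBBGBBGBBGBBBBBGBBBGGBBGBBBBBGGBBGBBGBBGBBGBBBBBGBBBGGBBGBBBBBGGBBGBBGBBGBBGBBBBBGBBBGGBBGBBBBBGGBBGBBGBBGBBGBBBBBGBBBGGBBGBBBBBGGBBGBBBBBGGBBGBBBBBGGBBGBBBBBGGBBGBBGBBGBBGBBBBBG

Answer: BBBGGBBGBBBBBGGBBGBBBBBGGBBGBBGBBGBBGBBBBBGGBBGBBGBBBBBGBBBGGBBGBBBBBGGBBGBBGBBGBBGBBBBBGBBBGGBBGBBBBBGGBBGBBBBBGGBBGBBBBBGGBBGBBBBBGGBBGBBGBBGBBGBBBBBGGBBGBBGBBBBBGBBBGGBBGBBBBBGGBBGBBGBBGBBGBBBBBGBBBGGBBGBBBBBGGBBGBBBBBGGBBGBBBBBGGBBGBBBBBGGBBGBBGBBGBBGBBBBBGGBBGBBGBBBBBGBBBGGBBGBBBBBGGBBGBBGBBGBBGBBBBBGBBBGGBBGBBBBBGGBBGBBGBBGBBGBBBBBGBBBGGBBGBBBBBGGBBGBBGBBGBBGBBBBBGBBBGGBBGBBBBBGGBBGBBGBBGBBGBBBBBGBBBGGBBGBBBBBGGBBGBBBBBGGBBGBBBBBGGBBGBBBBBGGBBGBBGBBGBBGBBBBBG


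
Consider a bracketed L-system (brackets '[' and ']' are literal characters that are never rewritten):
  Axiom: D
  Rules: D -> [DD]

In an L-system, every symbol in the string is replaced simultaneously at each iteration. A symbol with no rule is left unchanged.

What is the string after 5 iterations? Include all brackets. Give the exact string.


Answer: [[[[[DD][DD]][[DD][DD]]][[[DD][DD]][[DD][DD]]]][[[[DD][DD]][[DD][DD]]][[[DD][DD]][[DD][DD]]]]]

Derivation:
Step 0: D
Step 1: [DD]
Step 2: [[DD][DD]]
Step 3: [[[DD][DD]][[DD][DD]]]
Step 4: [[[[DD][DD]][[DD][DD]]][[[DD][DD]][[DD][DD]]]]
Step 5: [[[[[DD][DD]][[DD][DD]]][[[DD][DD]][[DD][DD]]]][[[[DD][DD]][[DD][DD]]][[[DD][DD]][[DD][DD]]]]]


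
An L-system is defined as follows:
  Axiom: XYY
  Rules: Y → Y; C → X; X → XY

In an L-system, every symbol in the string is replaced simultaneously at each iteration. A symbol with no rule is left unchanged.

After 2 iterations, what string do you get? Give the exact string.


Answer: XYYYY

Derivation:
Step 0: XYY
Step 1: XYYY
Step 2: XYYYY


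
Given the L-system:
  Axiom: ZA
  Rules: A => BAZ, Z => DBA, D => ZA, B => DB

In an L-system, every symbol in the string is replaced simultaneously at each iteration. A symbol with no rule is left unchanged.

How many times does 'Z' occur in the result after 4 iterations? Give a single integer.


Answer: 18

Derivation:
Step 0: ZA  (1 'Z')
Step 1: DBABAZ  (1 'Z')
Step 2: ZADBBAZDBBAZDBA  (3 'Z')
Step 3: DBABAZZADBDBBAZDBAZADBDBBAZDBAZADBBAZ  (7 'Z')
Step 4: ZADBBAZDBBAZDBADBABAZZADBZADBDBBAZDBAZADBBAZDBABAZZADBZADBDBBAZDBAZADBBAZDBABAZZADBDBBAZDBA  (18 'Z')


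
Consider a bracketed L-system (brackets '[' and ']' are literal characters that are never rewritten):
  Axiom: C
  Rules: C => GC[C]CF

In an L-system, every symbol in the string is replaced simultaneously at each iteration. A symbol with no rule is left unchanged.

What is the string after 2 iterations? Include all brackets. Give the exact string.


Step 0: C
Step 1: GC[C]CF
Step 2: GGC[C]CF[GC[C]CF]GC[C]CFF

Answer: GGC[C]CF[GC[C]CF]GC[C]CFF


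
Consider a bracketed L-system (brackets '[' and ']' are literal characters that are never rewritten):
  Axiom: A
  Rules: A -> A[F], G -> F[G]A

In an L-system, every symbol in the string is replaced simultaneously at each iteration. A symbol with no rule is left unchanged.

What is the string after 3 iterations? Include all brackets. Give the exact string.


Step 0: A
Step 1: A[F]
Step 2: A[F][F]
Step 3: A[F][F][F]

Answer: A[F][F][F]


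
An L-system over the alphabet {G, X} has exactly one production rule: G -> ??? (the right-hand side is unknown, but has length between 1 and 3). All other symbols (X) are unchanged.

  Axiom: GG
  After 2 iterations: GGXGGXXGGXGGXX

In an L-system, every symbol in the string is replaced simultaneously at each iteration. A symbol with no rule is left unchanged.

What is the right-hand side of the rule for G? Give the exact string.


Answer: GGX

Derivation:
Trying G -> GGX:
  Step 0: GG
  Step 1: GGXGGX
  Step 2: GGXGGXXGGXGGXX
Matches the given result.


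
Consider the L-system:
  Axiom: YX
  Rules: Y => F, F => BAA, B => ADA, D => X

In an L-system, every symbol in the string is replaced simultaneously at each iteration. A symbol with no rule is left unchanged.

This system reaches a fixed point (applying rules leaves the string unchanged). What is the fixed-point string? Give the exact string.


Step 0: YX
Step 1: FX
Step 2: BAAX
Step 3: ADAAAX
Step 4: AXAAAX
Step 5: AXAAAX  (unchanged — fixed point at step 4)

Answer: AXAAAX


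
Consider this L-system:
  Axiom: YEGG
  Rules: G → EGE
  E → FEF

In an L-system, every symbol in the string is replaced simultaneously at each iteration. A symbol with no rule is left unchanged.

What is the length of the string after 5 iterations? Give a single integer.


Answer: 114

Derivation:
Step 0: length = 4
Step 1: length = 10
Step 2: length = 24
Step 3: length = 46
Step 4: length = 76
Step 5: length = 114


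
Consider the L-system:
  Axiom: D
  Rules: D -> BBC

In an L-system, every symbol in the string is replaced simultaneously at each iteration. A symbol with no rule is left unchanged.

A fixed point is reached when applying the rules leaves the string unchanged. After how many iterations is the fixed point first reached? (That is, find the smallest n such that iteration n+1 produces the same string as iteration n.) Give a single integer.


Step 0: D
Step 1: BBC
Step 2: BBC  (unchanged — fixed point at step 1)

Answer: 1


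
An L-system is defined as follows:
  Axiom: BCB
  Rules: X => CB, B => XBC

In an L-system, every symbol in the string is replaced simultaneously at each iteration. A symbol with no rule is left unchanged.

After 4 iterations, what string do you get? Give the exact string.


Step 0: BCB
Step 1: XBCCXBC
Step 2: CBXBCCCCBXBCC
Step 3: CXBCCBXBCCCCCXBCCBXBCCC
Step 4: CCBXBCCCXBCCBXBCCCCCCCBXBCCCXBCCBXBCCCC

Answer: CCBXBCCCXBCCBXBCCCCCCCBXBCCCXBCCBXBCCCC


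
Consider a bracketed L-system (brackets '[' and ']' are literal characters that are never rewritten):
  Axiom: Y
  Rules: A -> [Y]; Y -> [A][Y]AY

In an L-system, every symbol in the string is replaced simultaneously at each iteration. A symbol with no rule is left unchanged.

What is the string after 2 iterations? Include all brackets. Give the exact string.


Answer: [[Y]][[A][Y]AY][Y][A][Y]AY

Derivation:
Step 0: Y
Step 1: [A][Y]AY
Step 2: [[Y]][[A][Y]AY][Y][A][Y]AY


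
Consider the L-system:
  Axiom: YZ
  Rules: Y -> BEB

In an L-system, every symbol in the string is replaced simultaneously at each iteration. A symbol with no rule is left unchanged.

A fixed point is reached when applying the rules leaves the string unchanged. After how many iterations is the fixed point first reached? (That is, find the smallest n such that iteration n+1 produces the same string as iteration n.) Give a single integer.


Answer: 1

Derivation:
Step 0: YZ
Step 1: BEBZ
Step 2: BEBZ  (unchanged — fixed point at step 1)


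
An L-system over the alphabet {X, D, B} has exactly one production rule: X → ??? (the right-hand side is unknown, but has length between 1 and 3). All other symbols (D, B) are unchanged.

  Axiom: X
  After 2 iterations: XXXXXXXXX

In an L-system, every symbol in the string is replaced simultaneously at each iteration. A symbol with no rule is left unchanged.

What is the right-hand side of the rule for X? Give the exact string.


Answer: XXX

Derivation:
Trying X → XXX:
  Step 0: X
  Step 1: XXX
  Step 2: XXXXXXXXX
Matches the given result.


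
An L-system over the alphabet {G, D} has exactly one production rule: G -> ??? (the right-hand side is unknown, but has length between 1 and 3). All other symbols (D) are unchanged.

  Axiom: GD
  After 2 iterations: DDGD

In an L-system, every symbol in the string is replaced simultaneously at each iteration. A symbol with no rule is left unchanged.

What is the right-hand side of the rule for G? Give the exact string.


Trying G -> DG:
  Step 0: GD
  Step 1: DGD
  Step 2: DDGD
Matches the given result.

Answer: DG


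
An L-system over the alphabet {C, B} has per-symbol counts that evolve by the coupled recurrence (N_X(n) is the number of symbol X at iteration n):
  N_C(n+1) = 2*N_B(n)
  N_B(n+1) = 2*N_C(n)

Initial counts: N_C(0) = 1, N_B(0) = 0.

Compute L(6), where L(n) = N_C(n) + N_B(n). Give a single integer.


Step 0: N_C=1, N_B=0, L=1
Step 1: N_C=0, N_B=2, L=2
Step 2: N_C=4, N_B=0, L=4
Step 3: N_C=0, N_B=8, L=8
Step 4: N_C=16, N_B=0, L=16
Step 5: N_C=0, N_B=32, L=32
Step 6: N_C=64, N_B=0, L=64

Answer: 64


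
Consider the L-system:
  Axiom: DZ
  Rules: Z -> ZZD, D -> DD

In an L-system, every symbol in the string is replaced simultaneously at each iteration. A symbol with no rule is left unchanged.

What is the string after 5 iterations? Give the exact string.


Step 0: DZ
Step 1: DDZZD
Step 2: DDDDZZDZZDDD
Step 3: DDDDDDDDZZDZZDDDZZDZZDDDDDDD
Step 4: DDDDDDDDDDDDDDDDZZDZZDDDZZDZZDDDDDDDZZDZZDDDZZDZZDDDDDDDDDDDDDDD
Step 5: DDDDDDDDDDDDDDDDDDDDDDDDDDDDDDDDZZDZZDDDZZDZZDDDDDDDZZDZZDDDZZDZZDDDDDDDDDDDDDDDZZDZZDDDZZDZZDDDDDDDZZDZZDDDZZDZZDDDDDDDDDDDDDDDDDDDDDDDDDDDDDDD

Answer: DDDDDDDDDDDDDDDDDDDDDDDDDDDDDDDDZZDZZDDDZZDZZDDDDDDDZZDZZDDDZZDZZDDDDDDDDDDDDDDDZZDZZDDDZZDZZDDDDDDDZZDZZDDDZZDZZDDDDDDDDDDDDDDDDDDDDDDDDDDDDDDD


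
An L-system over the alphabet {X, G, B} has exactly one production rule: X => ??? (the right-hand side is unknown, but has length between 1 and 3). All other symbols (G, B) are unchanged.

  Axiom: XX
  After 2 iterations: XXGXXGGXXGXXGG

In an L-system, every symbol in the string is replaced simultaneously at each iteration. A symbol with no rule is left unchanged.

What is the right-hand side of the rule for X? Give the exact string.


Answer: XXG

Derivation:
Trying X => XXG:
  Step 0: XX
  Step 1: XXGXXG
  Step 2: XXGXXGGXXGXXGG
Matches the given result.


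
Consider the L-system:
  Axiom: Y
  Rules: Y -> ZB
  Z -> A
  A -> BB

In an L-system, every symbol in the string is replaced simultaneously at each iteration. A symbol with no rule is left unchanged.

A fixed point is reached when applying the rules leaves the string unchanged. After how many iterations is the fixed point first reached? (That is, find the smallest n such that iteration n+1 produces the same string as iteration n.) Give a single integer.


Step 0: Y
Step 1: ZB
Step 2: AB
Step 3: BBB
Step 4: BBB  (unchanged — fixed point at step 3)

Answer: 3


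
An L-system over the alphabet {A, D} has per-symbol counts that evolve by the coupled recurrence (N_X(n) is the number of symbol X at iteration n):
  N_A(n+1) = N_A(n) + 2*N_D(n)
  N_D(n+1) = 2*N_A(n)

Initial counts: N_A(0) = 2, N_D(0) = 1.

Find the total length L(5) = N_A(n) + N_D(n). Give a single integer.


Step 0: N_A=2, N_D=1, L=3
Step 1: N_A=4, N_D=4, L=8
Step 2: N_A=12, N_D=8, L=20
Step 3: N_A=28, N_D=24, L=52
Step 4: N_A=76, N_D=56, L=132
Step 5: N_A=188, N_D=152, L=340

Answer: 340


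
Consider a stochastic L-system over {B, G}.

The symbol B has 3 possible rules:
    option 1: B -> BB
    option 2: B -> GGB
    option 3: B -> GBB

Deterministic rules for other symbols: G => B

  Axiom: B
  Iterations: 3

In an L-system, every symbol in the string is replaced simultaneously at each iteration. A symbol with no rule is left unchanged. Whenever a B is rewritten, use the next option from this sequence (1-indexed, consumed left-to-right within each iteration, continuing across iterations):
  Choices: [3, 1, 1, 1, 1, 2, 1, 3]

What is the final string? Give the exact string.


Step 0: B
Step 1: GBB  (used choices [3])
Step 2: BBBBB  (used choices [1, 1])
Step 3: BBBBGGBBBGBB  (used choices [1, 1, 2, 1, 3])

Answer: BBBBGGBBBGBB


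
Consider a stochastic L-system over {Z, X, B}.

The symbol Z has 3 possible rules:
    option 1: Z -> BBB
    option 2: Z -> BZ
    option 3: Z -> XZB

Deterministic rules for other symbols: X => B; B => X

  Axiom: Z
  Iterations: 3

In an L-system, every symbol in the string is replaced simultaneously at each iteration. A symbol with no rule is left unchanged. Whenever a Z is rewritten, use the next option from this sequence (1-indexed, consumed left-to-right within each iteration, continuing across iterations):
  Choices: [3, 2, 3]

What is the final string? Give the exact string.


Step 0: Z
Step 1: XZB  (used choices [3])
Step 2: BBZX  (used choices [2])
Step 3: XXXZBB  (used choices [3])

Answer: XXXZBB


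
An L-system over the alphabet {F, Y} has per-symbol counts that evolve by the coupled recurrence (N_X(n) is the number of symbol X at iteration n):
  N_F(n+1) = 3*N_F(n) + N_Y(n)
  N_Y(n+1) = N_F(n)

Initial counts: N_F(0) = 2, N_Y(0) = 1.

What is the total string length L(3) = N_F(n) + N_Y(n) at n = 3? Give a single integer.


Answer: 99

Derivation:
Step 0: N_F=2, N_Y=1, L=3
Step 1: N_F=7, N_Y=2, L=9
Step 2: N_F=23, N_Y=7, L=30
Step 3: N_F=76, N_Y=23, L=99


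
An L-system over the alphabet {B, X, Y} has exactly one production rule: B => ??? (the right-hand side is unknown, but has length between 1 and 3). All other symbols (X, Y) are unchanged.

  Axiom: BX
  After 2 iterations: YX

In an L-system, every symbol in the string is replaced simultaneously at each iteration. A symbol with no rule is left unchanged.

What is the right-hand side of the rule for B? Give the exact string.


Trying B => Y:
  Step 0: BX
  Step 1: YX
  Step 2: YX
Matches the given result.

Answer: Y


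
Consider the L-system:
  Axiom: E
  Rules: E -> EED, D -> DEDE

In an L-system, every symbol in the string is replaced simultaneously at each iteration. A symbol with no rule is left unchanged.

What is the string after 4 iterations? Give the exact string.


Answer: EEDEEDDEDEEEDEEDDEDEDEDEEEDDEDEEEDEEDEEDDEDEEEDEEDDEDEDEDEEEDDEDEEEDDEDEEEDDEDEEEDEEDEEDDEDEDEDEEEDDEDEEEDEEDEEDDEDE

Derivation:
Step 0: E
Step 1: EED
Step 2: EEDEEDDEDE
Step 3: EEDEEDDEDEEEDEEDDEDEDEDEEEDDEDEEED
Step 4: EEDEEDDEDEEEDEEDDEDEDEDEEEDDEDEEEDEEDEEDDEDEEEDEEDDEDEDEDEEEDDEDEEEDDEDEEEDDEDEEEDEEDEEDDEDEDEDEEEDDEDEEEDEEDEEDDEDE


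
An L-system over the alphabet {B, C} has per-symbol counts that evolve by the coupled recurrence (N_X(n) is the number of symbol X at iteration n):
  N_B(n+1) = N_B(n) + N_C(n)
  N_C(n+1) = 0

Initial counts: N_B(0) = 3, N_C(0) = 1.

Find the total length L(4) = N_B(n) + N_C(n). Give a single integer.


Step 0: N_B=3, N_C=1, L=4
Step 1: N_B=4, N_C=0, L=4
Step 2: N_B=4, N_C=0, L=4
Step 3: N_B=4, N_C=0, L=4
Step 4: N_B=4, N_C=0, L=4

Answer: 4


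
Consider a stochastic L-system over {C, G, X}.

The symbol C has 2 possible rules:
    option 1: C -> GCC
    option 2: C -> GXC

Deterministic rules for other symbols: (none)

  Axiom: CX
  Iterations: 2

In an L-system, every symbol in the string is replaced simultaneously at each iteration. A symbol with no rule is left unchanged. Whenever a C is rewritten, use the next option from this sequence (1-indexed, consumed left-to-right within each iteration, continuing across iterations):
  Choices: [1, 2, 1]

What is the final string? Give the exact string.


Answer: GGXCGCCX

Derivation:
Step 0: CX
Step 1: GCCX  (used choices [1])
Step 2: GGXCGCCX  (used choices [2, 1])


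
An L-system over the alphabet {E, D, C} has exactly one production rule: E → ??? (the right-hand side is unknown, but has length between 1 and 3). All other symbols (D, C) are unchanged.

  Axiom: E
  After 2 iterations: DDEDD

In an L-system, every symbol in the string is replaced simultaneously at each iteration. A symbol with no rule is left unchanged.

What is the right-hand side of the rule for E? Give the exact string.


Trying E → DED:
  Step 0: E
  Step 1: DED
  Step 2: DDEDD
Matches the given result.

Answer: DED


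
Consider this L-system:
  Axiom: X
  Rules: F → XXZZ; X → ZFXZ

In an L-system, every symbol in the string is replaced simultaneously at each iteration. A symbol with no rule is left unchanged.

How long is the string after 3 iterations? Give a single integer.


Step 0: length = 1
Step 1: length = 4
Step 2: length = 10
Step 3: length = 22

Answer: 22


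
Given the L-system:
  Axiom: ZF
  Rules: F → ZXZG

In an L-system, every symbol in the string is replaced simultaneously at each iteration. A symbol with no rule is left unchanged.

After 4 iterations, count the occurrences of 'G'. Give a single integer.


Answer: 1

Derivation:
Step 0: ZF  (0 'G')
Step 1: ZZXZG  (1 'G')
Step 2: ZZXZG  (1 'G')
Step 3: ZZXZG  (1 'G')
Step 4: ZZXZG  (1 'G')


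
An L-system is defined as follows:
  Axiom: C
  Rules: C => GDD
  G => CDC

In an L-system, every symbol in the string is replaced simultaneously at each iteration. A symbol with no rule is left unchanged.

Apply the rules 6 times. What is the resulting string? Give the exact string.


Answer: CDCDDDCDCDDDDDCDCDDDCDCDDDDDD

Derivation:
Step 0: C
Step 1: GDD
Step 2: CDCDD
Step 3: GDDDGDDDD
Step 4: CDCDDDCDCDDDD
Step 5: GDDDGDDDDDGDDDGDDDDDD
Step 6: CDCDDDCDCDDDDDCDCDDDCDCDDDDDD


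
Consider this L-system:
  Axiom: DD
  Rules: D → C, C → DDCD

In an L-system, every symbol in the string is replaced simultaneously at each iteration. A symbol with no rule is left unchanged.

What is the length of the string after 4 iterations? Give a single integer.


Answer: 38

Derivation:
Step 0: length = 2
Step 1: length = 2
Step 2: length = 8
Step 3: length = 14
Step 4: length = 38


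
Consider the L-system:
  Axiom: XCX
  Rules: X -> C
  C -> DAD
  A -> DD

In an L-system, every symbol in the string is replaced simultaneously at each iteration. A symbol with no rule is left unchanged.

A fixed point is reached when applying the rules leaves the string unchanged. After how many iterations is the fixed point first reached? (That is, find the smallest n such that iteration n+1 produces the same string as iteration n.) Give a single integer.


Step 0: XCX
Step 1: CDADC
Step 2: DADDDDDDAD
Step 3: DDDDDDDDDDDD
Step 4: DDDDDDDDDDDD  (unchanged — fixed point at step 3)

Answer: 3


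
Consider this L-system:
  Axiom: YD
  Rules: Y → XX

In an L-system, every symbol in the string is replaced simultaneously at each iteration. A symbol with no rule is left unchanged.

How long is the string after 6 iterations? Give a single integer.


Step 0: length = 2
Step 1: length = 3
Step 2: length = 3
Step 3: length = 3
Step 4: length = 3
Step 5: length = 3
Step 6: length = 3

Answer: 3


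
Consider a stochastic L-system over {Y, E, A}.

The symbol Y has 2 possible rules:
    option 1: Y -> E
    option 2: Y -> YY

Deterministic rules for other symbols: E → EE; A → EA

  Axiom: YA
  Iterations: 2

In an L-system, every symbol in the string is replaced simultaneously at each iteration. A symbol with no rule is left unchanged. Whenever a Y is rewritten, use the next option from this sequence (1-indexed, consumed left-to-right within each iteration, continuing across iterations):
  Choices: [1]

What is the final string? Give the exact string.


Step 0: YA
Step 1: EEA  (used choices [1])
Step 2: EEEEEA  (used choices [])

Answer: EEEEEA


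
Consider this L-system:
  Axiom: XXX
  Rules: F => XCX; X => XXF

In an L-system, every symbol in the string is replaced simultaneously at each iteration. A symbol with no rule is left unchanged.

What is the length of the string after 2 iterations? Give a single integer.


Step 0: length = 3
Step 1: length = 9
Step 2: length = 27

Answer: 27


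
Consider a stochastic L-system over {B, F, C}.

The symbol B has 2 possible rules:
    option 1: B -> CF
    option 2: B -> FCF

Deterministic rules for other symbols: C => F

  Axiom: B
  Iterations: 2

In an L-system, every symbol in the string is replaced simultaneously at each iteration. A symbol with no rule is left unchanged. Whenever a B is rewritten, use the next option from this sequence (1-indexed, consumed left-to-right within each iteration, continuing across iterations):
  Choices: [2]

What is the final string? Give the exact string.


Step 0: B
Step 1: FCF  (used choices [2])
Step 2: FFF  (used choices [])

Answer: FFF


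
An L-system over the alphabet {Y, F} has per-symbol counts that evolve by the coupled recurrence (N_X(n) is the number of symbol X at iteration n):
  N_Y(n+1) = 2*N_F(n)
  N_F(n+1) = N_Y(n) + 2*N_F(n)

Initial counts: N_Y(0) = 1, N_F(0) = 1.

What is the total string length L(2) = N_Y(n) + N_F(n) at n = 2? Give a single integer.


Step 0: N_Y=1, N_F=1, L=2
Step 1: N_Y=2, N_F=3, L=5
Step 2: N_Y=6, N_F=8, L=14

Answer: 14


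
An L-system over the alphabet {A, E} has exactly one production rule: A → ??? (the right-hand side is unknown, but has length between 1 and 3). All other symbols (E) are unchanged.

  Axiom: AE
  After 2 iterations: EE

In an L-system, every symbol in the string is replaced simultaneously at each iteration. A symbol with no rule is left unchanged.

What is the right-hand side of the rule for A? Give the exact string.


Answer: E

Derivation:
Trying A → E:
  Step 0: AE
  Step 1: EE
  Step 2: EE
Matches the given result.


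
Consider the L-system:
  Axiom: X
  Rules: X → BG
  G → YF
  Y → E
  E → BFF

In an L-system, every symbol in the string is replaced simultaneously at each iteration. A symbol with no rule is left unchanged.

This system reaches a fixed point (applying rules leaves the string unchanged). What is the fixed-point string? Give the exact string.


Answer: BBFFF

Derivation:
Step 0: X
Step 1: BG
Step 2: BYF
Step 3: BEF
Step 4: BBFFF
Step 5: BBFFF  (unchanged — fixed point at step 4)


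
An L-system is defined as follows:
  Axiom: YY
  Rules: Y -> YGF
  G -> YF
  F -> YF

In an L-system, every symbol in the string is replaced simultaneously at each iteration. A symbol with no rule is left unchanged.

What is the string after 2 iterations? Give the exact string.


Step 0: YY
Step 1: YGFYGF
Step 2: YGFYFYFYGFYFYF

Answer: YGFYFYFYGFYFYF


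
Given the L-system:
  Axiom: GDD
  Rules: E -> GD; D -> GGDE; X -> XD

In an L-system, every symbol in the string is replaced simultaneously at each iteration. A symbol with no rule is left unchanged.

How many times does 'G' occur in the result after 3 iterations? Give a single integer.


Answer: 21

Derivation:
Step 0: GDD  (1 'G')
Step 1: GGGDEGGDE  (5 'G')
Step 2: GGGGGDEGDGGGGDEGD  (11 'G')
Step 3: GGGGGGGDEGDGGGDEGGGGGGDEGDGGGDE  (21 'G')


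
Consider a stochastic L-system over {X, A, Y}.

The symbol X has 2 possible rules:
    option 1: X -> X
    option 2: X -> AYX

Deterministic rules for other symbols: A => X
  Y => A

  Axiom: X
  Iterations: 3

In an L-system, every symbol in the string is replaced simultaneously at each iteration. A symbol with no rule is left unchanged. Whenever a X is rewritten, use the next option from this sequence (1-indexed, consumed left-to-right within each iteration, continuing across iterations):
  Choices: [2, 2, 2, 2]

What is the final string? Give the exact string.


Answer: AYXXXAAYX

Derivation:
Step 0: X
Step 1: AYX  (used choices [2])
Step 2: XAAYX  (used choices [2])
Step 3: AYXXXAAYX  (used choices [2, 2])


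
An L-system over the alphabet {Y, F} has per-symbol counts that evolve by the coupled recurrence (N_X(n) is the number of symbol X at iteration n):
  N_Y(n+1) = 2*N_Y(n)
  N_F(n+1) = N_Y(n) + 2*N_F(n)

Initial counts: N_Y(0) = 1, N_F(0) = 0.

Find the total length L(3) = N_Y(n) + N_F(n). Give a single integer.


Step 0: N_Y=1, N_F=0, L=1
Step 1: N_Y=2, N_F=1, L=3
Step 2: N_Y=4, N_F=4, L=8
Step 3: N_Y=8, N_F=12, L=20

Answer: 20


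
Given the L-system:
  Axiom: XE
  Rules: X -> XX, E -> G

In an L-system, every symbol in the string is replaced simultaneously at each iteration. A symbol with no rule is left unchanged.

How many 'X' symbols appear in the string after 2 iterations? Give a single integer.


Answer: 4

Derivation:
Step 0: XE  (1 'X')
Step 1: XXG  (2 'X')
Step 2: XXXXG  (4 'X')


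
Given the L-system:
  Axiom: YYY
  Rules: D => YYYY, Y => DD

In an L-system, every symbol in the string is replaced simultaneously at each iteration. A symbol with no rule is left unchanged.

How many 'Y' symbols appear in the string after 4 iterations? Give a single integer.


Answer: 192

Derivation:
Step 0: YYY  (3 'Y')
Step 1: DDDDDD  (0 'Y')
Step 2: YYYYYYYYYYYYYYYYYYYYYYYY  (24 'Y')
Step 3: DDDDDDDDDDDDDDDDDDDDDDDDDDDDDDDDDDDDDDDDDDDDDDDD  (0 'Y')
Step 4: YYYYYYYYYYYYYYYYYYYYYYYYYYYYYYYYYYYYYYYYYYYYYYYYYYYYYYYYYYYYYYYYYYYYYYYYYYYYYYYYYYYYYYYYYYYYYYYYYYYYYYYYYYYYYYYYYYYYYYYYYYYYYYYYYYYYYYYYYYYYYYYYYYYYYYYYYYYYYYYYYYYYYYYYYYYYYYYYYYYYYYYYYYYYYYYY  (192 'Y')


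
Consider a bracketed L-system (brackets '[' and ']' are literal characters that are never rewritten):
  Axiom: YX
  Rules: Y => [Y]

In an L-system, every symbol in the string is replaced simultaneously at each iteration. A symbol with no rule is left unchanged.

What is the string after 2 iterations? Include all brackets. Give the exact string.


Step 0: YX
Step 1: [Y]X
Step 2: [[Y]]X

Answer: [[Y]]X


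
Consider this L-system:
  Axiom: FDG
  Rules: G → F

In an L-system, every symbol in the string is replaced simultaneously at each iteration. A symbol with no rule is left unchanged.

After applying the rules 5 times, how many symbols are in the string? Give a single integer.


Step 0: length = 3
Step 1: length = 3
Step 2: length = 3
Step 3: length = 3
Step 4: length = 3
Step 5: length = 3

Answer: 3


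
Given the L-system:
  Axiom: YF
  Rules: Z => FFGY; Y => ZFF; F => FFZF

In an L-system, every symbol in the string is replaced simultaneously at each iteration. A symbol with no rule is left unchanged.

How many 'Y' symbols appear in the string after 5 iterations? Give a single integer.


Answer: 76

Derivation:
Final string: FFZFFFZFFFGYFFZFFFZFFFZFFFGYFFZFFFZFFFZFGZFFFFZFFFZFFFGYFFZFFFZFFFZFFFGYFFZFFFZFFFZFFFGYFFZFFFZFFFZFGZFFFFZFFFZFFFGYFFZFGFFZFFFZFGZFFFFZFFFZFFFGYFFZFFFZFFFZFFFGYFFZFFFZFFFZFFFGYFFZFFFZFFFZFFFGYFFZFFFZFFFZFGZFFFFZFFFZFFFGYFFZFFFZFFFZFFFGYFFZFFFZFFFZFFFGYFFZFFFZFFFZFGZFFFFZFFFZFFFGYFFZFFFZFFFZFFFGYFFZFFFZFFFZFFFGYFFZFGFFGYFFZFFFZFFFZFFFZFFFGYFFZFFFZFFFZFFFGYFFZFFFZFFFZFGZFFFFZFFFZFFFGYFFZFFFZFFFZFFFGYFFZFFFZFFFZFFFGYFFZFFFZFFFZFGZFFFFZFFFZFFFGYFFZFFFZFFFZFFFGYFFZFFFZFFFZFFFGYFFZFFFZFFFZFGZFFFFZFFFZFFFGYFFZFFFZFFFZFFFGYFFZFFFZFFFZFFFGYFFZFGFFGYFFZFFFZFFFZFFFZFFFGYFFZFFFZFFFZFFFGYFFZFFFZFFFZFGZFFFFZFFFZFFFGYFFZFFFZFFFZFFFGYFFZFFFZFFFZFFFGYFFZFFFZFFFZFGZFFFFZFFFZFFFGYFFZFFFZFFFZFFFGYFFZFFFZFFFZFFFGYFFZFFFZFFFZFGZFFFFZFFFZFFFGYFFZFFFZFFFZFFFGYFFZFFFZFFFZFFFGYFFZFGFFGYFFZFFFZFFFZFFFZFFFGYFFZFFFZFFFZFFFGYFFZFFFZFFFZFGZFFFFZFFFZFFFGYFFZFFFZFFFZFFFGYFFZFFFZFFFZFFFGYFFZFFFZFFFZFGZFFFFZFFFZFFFGYFFZFFFZFFFZFFFGYFFZFFFZFFFZFFFGYFFZFFFZFFFZFGZFFFFZFFFZFFFGYFFZFFFZFFFZFFFGYFFZFFFZFFFZFFFGYFFZFGFFGYFFZFFFZFFFZFFFZFFFGYFFZFFFZFFFZFFFGYFFZFFFZFFFZFGZFFFFZFFFZFFFGYFFZFFFZFFFZFFFGYFFZFFFZFFFZFFFGYFFZFFFZFFFZFGZFFFFZFFFZFFFGYFFZFFFZFFFZFFFGYFFZFFFZFFFZFFFGYFFZFFFZFFFZFGZFFFFZFFFZFFFGYFFZFGFFZFFFZFGZFFFFZFFFZFFFGYFFZFFFZFFFZFFFGYFFZFFFZFFFZFFFGYFFZFFFZFFFZFFFGYFFZFFFZFFFZFGZFFFFZFFFZFFFGYFFZFFFZFFFZFFFGYFFZFFFZFFFZFFFGYFFZFFFZFFFZFGZFFFFZFFFZFFFGYFFZFFFZFFFZFFFGYFFZFFFZFFFZFFFGYFFZFGFFGYFFZFFFZFFFZFFFZFFFGYFFZFFFZFFFZFFFGYFFZFFFZFFFZFGZFFFFZFFFZFFFGYFFZF
Count of 'Y': 76


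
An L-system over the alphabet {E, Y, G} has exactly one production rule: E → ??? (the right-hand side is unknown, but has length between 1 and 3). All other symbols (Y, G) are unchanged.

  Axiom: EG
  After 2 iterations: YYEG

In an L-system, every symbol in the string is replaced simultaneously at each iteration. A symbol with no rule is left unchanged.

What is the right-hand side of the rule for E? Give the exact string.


Answer: YE

Derivation:
Trying E → YE:
  Step 0: EG
  Step 1: YEG
  Step 2: YYEG
Matches the given result.


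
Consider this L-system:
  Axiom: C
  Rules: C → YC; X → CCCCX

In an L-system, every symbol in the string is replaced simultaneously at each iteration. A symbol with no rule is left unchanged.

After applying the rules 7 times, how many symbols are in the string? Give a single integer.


Answer: 8

Derivation:
Step 0: length = 1
Step 1: length = 2
Step 2: length = 3
Step 3: length = 4
Step 4: length = 5
Step 5: length = 6
Step 6: length = 7
Step 7: length = 8


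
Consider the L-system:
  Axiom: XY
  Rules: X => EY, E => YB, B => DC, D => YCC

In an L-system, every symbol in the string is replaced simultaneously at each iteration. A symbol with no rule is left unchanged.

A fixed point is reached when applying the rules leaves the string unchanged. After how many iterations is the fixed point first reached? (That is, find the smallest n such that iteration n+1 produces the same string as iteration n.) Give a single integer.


Step 0: XY
Step 1: EYY
Step 2: YBYY
Step 3: YDCYY
Step 4: YYCCCYY
Step 5: YYCCCYY  (unchanged — fixed point at step 4)

Answer: 4


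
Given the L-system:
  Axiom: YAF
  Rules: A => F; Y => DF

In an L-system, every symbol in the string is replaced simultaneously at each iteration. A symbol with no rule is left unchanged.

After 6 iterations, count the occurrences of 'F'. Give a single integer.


Answer: 3

Derivation:
Step 0: YAF  (1 'F')
Step 1: DFFF  (3 'F')
Step 2: DFFF  (3 'F')
Step 3: DFFF  (3 'F')
Step 4: DFFF  (3 'F')
Step 5: DFFF  (3 'F')
Step 6: DFFF  (3 'F')


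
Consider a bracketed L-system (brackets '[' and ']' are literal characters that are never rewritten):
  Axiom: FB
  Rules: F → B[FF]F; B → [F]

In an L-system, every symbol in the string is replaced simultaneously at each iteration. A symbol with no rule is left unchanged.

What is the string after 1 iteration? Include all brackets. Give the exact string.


Answer: B[FF]F[F]

Derivation:
Step 0: FB
Step 1: B[FF]F[F]


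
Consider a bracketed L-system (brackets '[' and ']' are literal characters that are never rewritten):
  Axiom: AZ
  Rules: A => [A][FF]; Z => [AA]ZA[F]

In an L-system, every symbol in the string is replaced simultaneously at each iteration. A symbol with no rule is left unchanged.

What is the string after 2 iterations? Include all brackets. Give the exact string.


Answer: [[A][FF]][FF][[A][FF][A][FF]][AA]ZA[F][A][FF][F]

Derivation:
Step 0: AZ
Step 1: [A][FF][AA]ZA[F]
Step 2: [[A][FF]][FF][[A][FF][A][FF]][AA]ZA[F][A][FF][F]


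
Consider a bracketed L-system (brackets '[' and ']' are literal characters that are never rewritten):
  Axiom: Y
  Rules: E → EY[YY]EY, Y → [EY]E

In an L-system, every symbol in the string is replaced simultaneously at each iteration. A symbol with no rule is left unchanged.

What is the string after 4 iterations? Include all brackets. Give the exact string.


Step 0: Y
Step 1: [EY]E
Step 2: [EY[YY]EY[EY]E]EY[YY]EY
Step 3: [EY[YY]EY[EY]E[[EY]E[EY]E]EY[YY]EY[EY]E[EY[YY]EY[EY]E]EY[YY]EY]EY[YY]EY[EY]E[[EY]E[EY]E]EY[YY]EY[EY]E
Step 4: [EY[YY]EY[EY]E[[EY]E[EY]E]EY[YY]EY[EY]E[EY[YY]EY[EY]E]EY[YY]EY[[EY[YY]EY[EY]E]EY[YY]EY[EY[YY]EY[EY]E]EY[YY]EY]EY[YY]EY[EY]E[[EY]E[EY]E]EY[YY]EY[EY]E[EY[YY]EY[EY]E]EY[YY]EY[EY[YY]EY[EY]E[[EY]E[EY]E]EY[YY]EY[EY]E[EY[YY]EY[EY]E]EY[YY]EY]EY[YY]EY[EY]E[[EY]E[EY]E]EY[YY]EY[EY]E]EY[YY]EY[EY]E[[EY]E[EY]E]EY[YY]EY[EY]E[EY[YY]EY[EY]E]EY[YY]EY[[EY[YY]EY[EY]E]EY[YY]EY[EY[YY]EY[EY]E]EY[YY]EY]EY[YY]EY[EY]E[[EY]E[EY]E]EY[YY]EY[EY]E[EY[YY]EY[EY]E]EY[YY]EY

Answer: [EY[YY]EY[EY]E[[EY]E[EY]E]EY[YY]EY[EY]E[EY[YY]EY[EY]E]EY[YY]EY[[EY[YY]EY[EY]E]EY[YY]EY[EY[YY]EY[EY]E]EY[YY]EY]EY[YY]EY[EY]E[[EY]E[EY]E]EY[YY]EY[EY]E[EY[YY]EY[EY]E]EY[YY]EY[EY[YY]EY[EY]E[[EY]E[EY]E]EY[YY]EY[EY]E[EY[YY]EY[EY]E]EY[YY]EY]EY[YY]EY[EY]E[[EY]E[EY]E]EY[YY]EY[EY]E]EY[YY]EY[EY]E[[EY]E[EY]E]EY[YY]EY[EY]E[EY[YY]EY[EY]E]EY[YY]EY[[EY[YY]EY[EY]E]EY[YY]EY[EY[YY]EY[EY]E]EY[YY]EY]EY[YY]EY[EY]E[[EY]E[EY]E]EY[YY]EY[EY]E[EY[YY]EY[EY]E]EY[YY]EY
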